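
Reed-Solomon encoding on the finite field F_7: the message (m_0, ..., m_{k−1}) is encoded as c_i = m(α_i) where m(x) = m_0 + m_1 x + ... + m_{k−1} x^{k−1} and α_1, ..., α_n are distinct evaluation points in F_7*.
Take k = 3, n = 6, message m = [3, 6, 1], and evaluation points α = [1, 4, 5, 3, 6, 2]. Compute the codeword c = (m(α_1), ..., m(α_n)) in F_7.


c = [3, 1, 2, 2, 5, 5]

Message polynomial: m(x) = 3 + 6·x + 1·x^2 (mod 7).
For each evaluation point α_i, compute m(α_i) mod 7:
  α_1 = 1: Horner steps 1 → 0 → 3, so m(1) = 3.
  α_2 = 4: Horner steps 1 → 3 → 1, so m(4) = 1.
  α_3 = 5: Horner steps 1 → 4 → 2, so m(5) = 2.
  α_4 = 3: Horner steps 1 → 2 → 2, so m(3) = 2.
  α_5 = 6: Horner steps 1 → 5 → 5, so m(6) = 5.
  α_6 = 2: Horner steps 1 → 1 → 5, so m(2) = 5.
Codeword c = [3, 1, 2, 2, 5, 5] ∈ F_7^6.


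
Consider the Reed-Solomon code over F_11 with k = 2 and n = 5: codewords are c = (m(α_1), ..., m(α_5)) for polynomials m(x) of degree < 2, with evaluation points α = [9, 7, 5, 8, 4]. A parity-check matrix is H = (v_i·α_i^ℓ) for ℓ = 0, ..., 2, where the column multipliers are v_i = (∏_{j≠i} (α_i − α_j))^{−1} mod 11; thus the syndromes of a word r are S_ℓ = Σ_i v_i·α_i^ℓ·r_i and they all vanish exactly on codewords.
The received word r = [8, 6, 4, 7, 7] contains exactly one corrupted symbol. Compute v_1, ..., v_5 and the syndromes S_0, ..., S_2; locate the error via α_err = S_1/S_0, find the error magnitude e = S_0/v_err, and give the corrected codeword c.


S = (3, 1, 4), error at position 5, error magnitude e = 4, c = [8, 6, 4, 7, 3].

Step 1: column multipliers v_i = (∏_{j≠i}(α_i − α_j))^{−1} mod 11.
  i = 1 (α = 9): (9−7)(9−5)(9−8)(9−4) = 2·4·1·5 = 40 ≡ 7, so v_1 = 7^{−1} = 8 (mod 11).
  i = 2 (α = 7): (7−9)(7−5)(7−8)(7−4) = (−2)·2·(−1)·3 = 12 ≡ 1, so v_2 = 1^{−1} = 1 (mod 11).
  i = 3 (α = 5): (5−9)(5−7)(5−8)(5−4) = (−4)·(−2)·(−3)·1 = −24 ≡ 9, so v_3 = 9^{−1} = 5 (mod 11).
  i = 4 (α = 8): (8−9)(8−7)(8−5)(8−4) = (−1)·1·3·4 = −12 ≡ 10, so v_4 = 10^{−1} = 10 (mod 11).
  i = 5 (α = 4): (4−9)(4−7)(4−5)(4−8) = (−5)·(−3)·(−1)·(−4) = 60 ≡ 5, so v_5 = 5^{−1} = 9 (mod 11).
  v = [8, 1, 5, 10, 9].
Step 2: syndromes of r = [8, 6, 4, 7, 7] (all sums mod 11).
  S_0 = Σ v_i r_i = 8·8 + 1·6 + 5·4 + 10·7 + 9·7 = 223 ≡ 3.
  S_1 = Σ v_i α_i r_i = 8·9·8 + 1·7·6 + 5·5·4 + 10·8·7 + 9·4·7 = 1530 ≡ 1.
  α_i^2 mod 11 = [4, 5, 3, 9, 5].
  S_2 = Σ v_i α_i^2 r_i = 8·4·8 + 1·5·6 + 5·3·4 + 10·9·7 + 9·5·7 = 1291 ≡ 4.
  S = (3, 1, 4) ≠ 0, so r is not a codeword (an error is present).
Step 3: locate the error. For a single error e at position i, S_ℓ = v_i·e·α_i^ℓ, so α_err = S_1/S_0.
  S_0^{−1} = 3^{−1} = 4 (mod 11), so α_err = 1·4 = 4 ≡ 4 = α_5. Error position i = 5.
  Consistency check: S_2/S_1 = 4·1 = 4 ≡ 4 = α_err ✓ (single-error assumption holds).
Step 4: error magnitude e = S_0/v_5 = S_0·∏_{j≠5}(α_5 − α_j) = 3·5 = 15 ≡ 4 (mod 11).
Step 5: correct position 5: c_5 = r_5 − e = 7 − 4 ≡ 3 (mod 11). Hence c = [8, 6, 4, 7, 3].
  Check: interpolating c through the α_i gives m(x) = 10 + 1·x (degree < 2) with m(α_i) = c_i for every i, so c is indeed a codeword.


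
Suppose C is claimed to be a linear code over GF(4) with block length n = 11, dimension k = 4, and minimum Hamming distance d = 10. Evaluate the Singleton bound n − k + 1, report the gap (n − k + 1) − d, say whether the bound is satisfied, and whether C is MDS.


Singleton RHS = n − k + 1 = 8, slack = -2, bound violated (no such code; not MDS).

Singleton bound: d ≤ n − k + 1.
Here n = 11, k = 4, so n − k + 1 = 8.
Given d = 10, check d ≤ 8: NO.
Slack = (n − k + 1) − d = -2.
The slack is negative: d = 10 exceeds n − k + 1 = 8 by 2, so the Singleton bound is violated and no linear [11, 4, 10]_4 code can exist. In particular it is not MDS (MDS requires d = n − k + 1 exactly).
Description: the claimed parameters are [11, 4, 10]_4; such a code would be impossible (violates the Singleton bound).


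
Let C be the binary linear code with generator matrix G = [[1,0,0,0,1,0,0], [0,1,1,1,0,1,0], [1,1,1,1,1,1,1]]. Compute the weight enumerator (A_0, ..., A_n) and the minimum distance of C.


Weight distribution: A_0 = 1, A_1 = 1, A_2 = 1, A_3 = 1, A_4 = 1, A_5 = 1, A_6 = 1, A_7 = 1. Minimum distance d = 1.

Enumerate all 2^3 = 8 messages m ∈ F_2^3.
For each, compute codeword c = mG in F_2^7, then tally its weight.
  m = 000 → c = 0000000, weight = 0.
  m = 100 → c = 1000100, weight = 2.
  m = 010 → c = 0111010, weight = 4.
  m = 110 → c = 1111110, weight = 6.
  m = 001 → c = 1111111, weight = 7.
  m = 101 → c = 0111011, weight = 5.
  m = 011 → c = 1000101, weight = 3.
  m = 111 → c = 0000001, weight = 1.
Tally weights:
  weight 0: 1 codewords.
  weight 1: 1 codewords.
  weight 2: 1 codewords.
  weight 3: 1 codewords.
  weight 4: 1 codewords.
  weight 5: 1 codewords.
  weight 6: 1 codewords.
  weight 7: 1 codewords.
Minimum distance d = smallest w > 0 with A_w > 0 = 1.
Sanity: Σ A_w = 8 = 2^3 = 8 ✓.


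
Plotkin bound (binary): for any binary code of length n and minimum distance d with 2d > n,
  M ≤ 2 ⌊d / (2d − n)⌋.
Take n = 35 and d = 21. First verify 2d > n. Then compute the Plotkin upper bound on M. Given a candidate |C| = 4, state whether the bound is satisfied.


Plotkin bound M ≤ 6; given |C| = 4 ≤ bound (satisfied).

Check applicability: 2d = 42, n = 35.
2d − n = 7 > 0, so Plotkin applies.
Compute d/(2d−n) = 21/7 ≈ 3.0000.
⌊d/(2d−n)⌋ = 3.
Plotkin bound: M ≤ 2·3 = 6.
Given |C| = 4, check: satisfied.
This |C| is below the Plotkin bound.


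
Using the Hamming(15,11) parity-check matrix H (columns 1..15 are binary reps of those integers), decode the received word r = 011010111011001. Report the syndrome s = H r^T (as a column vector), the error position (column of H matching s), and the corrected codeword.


s = (1, 0, 1, 0)^T, error position = 10, corrected codeword c = 011010111111001

Compute s = H r^T mod 2 one row at a time:
  s_1 = 1 + 1 + 0 + 1 + 1 + 0 + 0 + 1 = 5 ≡ 1 (mod 2).
  s_2 = 0 + 1 + 0 + 1 + 1 + 0 + 0 + 1 = 4 ≡ 0 (mod 2).
  s_3 = 1 + 1 + 0 + 1 + 0 + 1 + 0 + 1 = 5 ≡ 1 (mod 2).
  s_4 = 0 + 1 + 1 + 1 + 1 + 1 + 0 + 1 = 6 ≡ 0 (mod 2).
s = (1, 0, 1, 0)^T — this equals column 10 of H (binary 1010), so error is at position 10.
Correct: flip bit 10 of r = 011010111011001 to get c = 011010111111001.


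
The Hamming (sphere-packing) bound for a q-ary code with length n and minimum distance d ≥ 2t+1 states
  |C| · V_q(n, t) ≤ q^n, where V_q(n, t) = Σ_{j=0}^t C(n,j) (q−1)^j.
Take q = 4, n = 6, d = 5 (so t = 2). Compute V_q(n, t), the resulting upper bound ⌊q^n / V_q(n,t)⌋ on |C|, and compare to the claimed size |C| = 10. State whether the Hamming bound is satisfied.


V_q(n, t) = 154, q^n = 4096, Hamming bound = 26, |C| = 10 ≤ bound (satisfied).

Step 1: Compute V_q(n, t) = Σ_{j=0}^2 C(n, j) (q−1)^j.
  j = 0: C(6,0)·(3)^0 = 1·1 = 1.
  j = 1: C(6,1)·(3)^1 = 6·3 = 18.
  j = 2: C(6,2)·(3)^2 = 15·9 = 135.
  V_q(n, t) = 1 + 18 + 135 = 154.
Step 2: q^n = 4^6 = 4096.
Step 3: Hamming bound ⌊q^n / V_q(n,t)⌋ = ⌊4096/154⌋ = 26.
Step 4: Compare |C| = 10 to 26: satisfied.
The claimed |C| lies below the Hamming bound.


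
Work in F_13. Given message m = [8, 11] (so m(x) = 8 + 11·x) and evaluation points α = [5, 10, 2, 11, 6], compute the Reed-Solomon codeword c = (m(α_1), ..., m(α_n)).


c = [11, 1, 4, 12, 9]

Message polynomial: m(x) = 8 + 11·x (mod 13).
For each evaluation point α_i, compute m(α_i) mod 13:
  α_1 = 5: Horner steps 11 → 11, so m(5) = 11.
  α_2 = 10: Horner steps 11 → 1, so m(10) = 1.
  α_3 = 2: Horner steps 11 → 4, so m(2) = 4.
  α_4 = 11: Horner steps 11 → 12, so m(11) = 12.
  α_5 = 6: Horner steps 11 → 9, so m(6) = 9.
Codeword c = [11, 1, 4, 12, 9] ∈ F_13^5.


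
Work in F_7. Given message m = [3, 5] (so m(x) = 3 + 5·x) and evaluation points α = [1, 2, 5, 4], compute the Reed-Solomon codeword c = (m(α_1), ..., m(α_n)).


c = [1, 6, 0, 2]

Message polynomial: m(x) = 3 + 5·x (mod 7).
For each evaluation point α_i, compute m(α_i) mod 7:
  α_1 = 1: Horner steps 5 → 1, so m(1) = 1.
  α_2 = 2: Horner steps 5 → 6, so m(2) = 6.
  α_3 = 5: Horner steps 5 → 0, so m(5) = 0.
  α_4 = 4: Horner steps 5 → 2, so m(4) = 2.
Codeword c = [1, 6, 0, 2] ∈ F_7^4.


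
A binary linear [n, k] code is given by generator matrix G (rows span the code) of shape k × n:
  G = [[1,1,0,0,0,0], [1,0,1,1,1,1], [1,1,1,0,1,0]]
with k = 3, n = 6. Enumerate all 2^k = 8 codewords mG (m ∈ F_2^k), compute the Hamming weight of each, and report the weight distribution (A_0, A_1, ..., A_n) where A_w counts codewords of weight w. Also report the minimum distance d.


Weight distribution: A_0 = 1, A_2 = 2, A_3 = 2, A_4 = 1, A_5 = 2. Minimum distance d = 2.

Enumerate all 2^3 = 8 messages m ∈ F_2^3.
For each, compute codeword c = mG in F_2^6, then tally its weight.
  m = 000 → c = 000000, weight = 0.
  m = 100 → c = 110000, weight = 2.
  m = 010 → c = 101111, weight = 5.
  m = 110 → c = 011111, weight = 5.
  m = 001 → c = 111010, weight = 4.
  m = 101 → c = 001010, weight = 2.
  m = 011 → c = 010101, weight = 3.
  m = 111 → c = 100101, weight = 3.
Tally weights:
  weight 0: 1 codewords.
  weight 2: 2 codewords.
  weight 3: 2 codewords.
  weight 4: 1 codewords.
  weight 5: 2 codewords.
Minimum distance d = smallest w > 0 with A_w > 0 = 2.
Sanity: Σ A_w = 8 = 2^3 = 8 ✓.


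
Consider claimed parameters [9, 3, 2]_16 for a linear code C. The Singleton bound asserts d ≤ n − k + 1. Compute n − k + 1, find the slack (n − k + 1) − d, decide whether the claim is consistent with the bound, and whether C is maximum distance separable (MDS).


Singleton RHS = n − k + 1 = 7, slack = 5, bound satisfied, not MDS.

Singleton bound: d ≤ n − k + 1.
Here n = 9, k = 3, so n − k + 1 = 7.
Given d = 2, check d ≤ 7: YES.
Slack = (n − k + 1) − d = 5.
The code is NOT MDS (slack = 5 > 0).
Description: the claimed parameters are [9, 3, 2]_16; such a code would be non-MDS.


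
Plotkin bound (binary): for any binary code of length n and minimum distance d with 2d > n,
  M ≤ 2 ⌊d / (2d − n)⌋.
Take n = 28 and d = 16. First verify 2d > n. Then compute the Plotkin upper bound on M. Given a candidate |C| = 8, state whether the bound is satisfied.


Plotkin bound M ≤ 8; given |C| = 8 ≤ bound (satisfied).

Check applicability: 2d = 32, n = 28.
2d − n = 4 > 0, so Plotkin applies.
Compute d/(2d−n) = 16/4 ≈ 4.0000.
⌊d/(2d−n)⌋ = 4.
Plotkin bound: M ≤ 2·4 = 8.
Given |C| = 8, check: satisfied.
This |C| is at the Plotkin bound.


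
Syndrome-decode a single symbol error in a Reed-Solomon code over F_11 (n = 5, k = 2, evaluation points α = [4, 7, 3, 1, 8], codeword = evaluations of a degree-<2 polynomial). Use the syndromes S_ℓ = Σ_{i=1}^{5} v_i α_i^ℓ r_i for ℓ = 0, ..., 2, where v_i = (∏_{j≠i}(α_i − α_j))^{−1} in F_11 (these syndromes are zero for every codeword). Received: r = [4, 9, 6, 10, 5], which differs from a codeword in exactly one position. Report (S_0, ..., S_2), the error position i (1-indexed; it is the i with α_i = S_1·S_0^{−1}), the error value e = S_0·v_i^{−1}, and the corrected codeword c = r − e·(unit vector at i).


S = (8, 9, 6), error at position 5, error magnitude e = 9, c = [4, 9, 6, 10, 7].

Step 1: column multipliers v_i = (∏_{j≠i}(α_i − α_j))^{−1} mod 11.
  i = 1 (α = 4): (4−7)(4−3)(4−1)(4−8) = (−3)·1·3·(−4) = 36 ≡ 3, so v_1 = 3^{−1} = 4 (mod 11).
  i = 2 (α = 7): (7−4)(7−3)(7−1)(7−8) = 3·4·6·(−1) = −72 ≡ 5, so v_2 = 5^{−1} = 9 (mod 11).
  i = 3 (α = 3): (3−4)(3−7)(3−1)(3−8) = (−1)·(−4)·2·(−5) = −40 ≡ 4, so v_3 = 4^{−1} = 3 (mod 11).
  i = 4 (α = 1): (1−4)(1−7)(1−3)(1−8) = (−3)·(−6)·(−2)·(−7) = 252 ≡ 10, so v_4 = 10^{−1} = 10 (mod 11).
  i = 5 (α = 8): (8−4)(8−7)(8−3)(8−1) = 4·1·5·7 = 140 ≡ 8, so v_5 = 8^{−1} = 7 (mod 11).
  v = [4, 9, 3, 10, 7].
Step 2: syndromes of r = [4, 9, 6, 10, 5] (all sums mod 11).
  S_0 = Σ v_i r_i = 4·4 + 9·9 + 3·6 + 10·10 + 7·5 = 250 ≡ 8.
  S_1 = Σ v_i α_i r_i = 4·4·4 + 9·7·9 + 3·3·6 + 10·1·10 + 7·8·5 = 1065 ≡ 9.
  α_i^2 mod 11 = [5, 5, 9, 1, 9].
  S_2 = Σ v_i α_i^2 r_i = 4·5·4 + 9·5·9 + 3·9·6 + 10·1·10 + 7·9·5 = 1062 ≡ 6.
  S = (8, 9, 6) ≠ 0, so r is not a codeword (an error is present).
Step 3: locate the error. For a single error e at position i, S_ℓ = v_i·e·α_i^ℓ, so α_err = S_1/S_0.
  S_0^{−1} = 8^{−1} = 7 (mod 11), so α_err = 9·7 = 63 ≡ 8 = α_5. Error position i = 5.
  Consistency check: S_2/S_1 = 6·5 = 30 ≡ 8 = α_err ✓ (single-error assumption holds).
Step 4: error magnitude e = S_0/v_5 = S_0·∏_{j≠5}(α_5 − α_j) = 8·8 = 64 ≡ 9 (mod 11).
Step 5: correct position 5: c_5 = r_5 − e = 5 − 9 ≡ 7 (mod 11). Hence c = [4, 9, 6, 10, 7].
  Check: interpolating c through the α_i gives m(x) = 1 + 9·x (degree < 2) with m(α_i) = c_i for every i, so c is indeed a codeword.


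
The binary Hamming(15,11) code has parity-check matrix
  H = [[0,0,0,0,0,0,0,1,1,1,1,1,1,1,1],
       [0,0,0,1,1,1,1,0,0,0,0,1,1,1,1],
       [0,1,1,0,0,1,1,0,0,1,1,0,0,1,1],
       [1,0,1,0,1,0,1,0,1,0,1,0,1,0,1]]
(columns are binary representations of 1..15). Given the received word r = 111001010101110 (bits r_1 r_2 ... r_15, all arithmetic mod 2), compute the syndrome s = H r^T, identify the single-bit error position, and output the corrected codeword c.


s = (1, 0, 1, 1)^T, error position = 11, corrected codeword c = 111001010111110

Compute s = H r^T mod 2 one row at a time:
  s_1 = 1 + 0 + 1 + 0 + 1 + 1 + 1 + 0 = 5 ≡ 1 (mod 2).
  s_2 = 0 + 0 + 1 + 0 + 1 + 1 + 1 + 0 = 4 ≡ 0 (mod 2).
  s_3 = 1 + 1 + 1 + 0 + 1 + 0 + 1 + 0 = 5 ≡ 1 (mod 2).
  s_4 = 1 + 1 + 0 + 0 + 0 + 0 + 1 + 0 = 3 ≡ 1 (mod 2).
s = (1, 0, 1, 1)^T — this equals column 11 of H (binary 1011), so error is at position 11.
Correct: flip bit 11 of r = 111001010101110 to get c = 111001010111110.


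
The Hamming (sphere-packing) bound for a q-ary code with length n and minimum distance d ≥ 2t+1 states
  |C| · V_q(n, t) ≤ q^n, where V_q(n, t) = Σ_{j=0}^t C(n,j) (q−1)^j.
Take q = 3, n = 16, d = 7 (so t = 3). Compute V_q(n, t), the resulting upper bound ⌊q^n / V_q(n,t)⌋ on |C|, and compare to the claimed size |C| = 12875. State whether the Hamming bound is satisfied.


V_q(n, t) = 4993, q^n = 43046721, Hamming bound = 8621, |C| = 12875 > bound (violated).

Step 1: Compute V_q(n, t) = Σ_{j=0}^3 C(n, j) (q−1)^j.
  j = 0: C(16,0)·(2)^0 = 1·1 = 1.
  j = 1: C(16,1)·(2)^1 = 16·2 = 32.
  j = 2: C(16,2)·(2)^2 = 120·4 = 480.
  j = 3: C(16,3)·(2)^3 = 560·8 = 4480.
  V_q(n, t) = 1 + 32 + 480 + 4480 = 4993.
Step 2: q^n = 3^16 = 43046721.
Step 3: Hamming bound ⌊q^n / V_q(n,t)⌋ = ⌊43046721/4993⌋ = 8621.
Step 4: Compare |C| = 12875 to 8621: violated.
The claimed |C| lies above the Hamming bound, so no 3-ary code of length 16 with d ≥ 7 can have 12875 codewords.


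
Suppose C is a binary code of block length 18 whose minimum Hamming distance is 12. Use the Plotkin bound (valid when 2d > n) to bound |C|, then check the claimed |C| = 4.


Plotkin bound M ≤ 4; given |C| = 4 ≤ bound (satisfied).

Check applicability: 2d = 24, n = 18.
2d − n = 6 > 0, so Plotkin applies.
Compute d/(2d−n) = 12/6 ≈ 2.0000.
⌊d/(2d−n)⌋ = 2.
Plotkin bound: M ≤ 2·2 = 4.
Given |C| = 4, check: satisfied.
This |C| is at the Plotkin bound.


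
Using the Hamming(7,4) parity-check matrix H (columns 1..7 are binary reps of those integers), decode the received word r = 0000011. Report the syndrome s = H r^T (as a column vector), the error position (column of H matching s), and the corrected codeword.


s = (0, 0, 1)^T, error position = 1, corrected codeword c = 1000011

Compute s = H r^T mod 2 one row at a time:
  s_1 = 0 + 0 + 1 + 1 = 2 ≡ 0 (mod 2).
  s_2 = 0 + 0 + 1 + 1 = 2 ≡ 0 (mod 2).
  s_3 = 0 + 0 + 0 + 1 = 1 ≡ 1 (mod 2).
s = (0, 0, 1)^T — this equals column 1 of H (binary 001), so error is at position 1.
Correct: flip bit 1 of r = 0000011 to get c = 1000011.


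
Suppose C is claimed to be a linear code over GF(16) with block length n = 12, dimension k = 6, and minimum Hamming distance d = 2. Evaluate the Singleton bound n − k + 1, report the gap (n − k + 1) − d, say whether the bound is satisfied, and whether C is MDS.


Singleton RHS = n − k + 1 = 7, slack = 5, bound satisfied, not MDS.

Singleton bound: d ≤ n − k + 1.
Here n = 12, k = 6, so n − k + 1 = 7.
Given d = 2, check d ≤ 7: YES.
Slack = (n − k + 1) − d = 5.
The code is NOT MDS (slack = 5 > 0).
Description: the claimed parameters are [12, 6, 2]_16; such a code would be non-MDS.


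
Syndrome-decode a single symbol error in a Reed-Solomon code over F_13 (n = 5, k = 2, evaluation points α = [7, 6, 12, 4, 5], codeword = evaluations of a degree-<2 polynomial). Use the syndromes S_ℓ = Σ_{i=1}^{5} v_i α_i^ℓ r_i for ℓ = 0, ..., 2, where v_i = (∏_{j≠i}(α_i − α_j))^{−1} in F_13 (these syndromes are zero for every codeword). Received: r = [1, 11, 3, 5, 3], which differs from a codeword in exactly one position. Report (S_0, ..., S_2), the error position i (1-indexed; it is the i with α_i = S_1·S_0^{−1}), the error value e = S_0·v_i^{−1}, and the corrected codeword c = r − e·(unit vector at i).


S = (5, 12, 8), error at position 5, error magnitude e = 8, c = [1, 11, 3, 5, 8].

Step 1: column multipliers v_i = (∏_{j≠i}(α_i − α_j))^{−1} mod 13.
  i = 1 (α = 7): (7−6)(7−12)(7−4)(7−5) = 1·(−5)·3·2 = −30 ≡ 9, so v_1 = 9^{−1} = 3 (mod 13).
  i = 2 (α = 6): (6−7)(6−12)(6−4)(6−5) = (−1)·(−6)·2·1 = 12 ≡ 12, so v_2 = 12^{−1} = 12 (mod 13).
  i = 3 (α = 12): (12−7)(12−6)(12−4)(12−5) = 5·6·8·7 = 1680 ≡ 3, so v_3 = 3^{−1} = 9 (mod 13).
  i = 4 (α = 4): (4−7)(4−6)(4−12)(4−5) = (−3)·(−2)·(−8)·(−1) = 48 ≡ 9, so v_4 = 9^{−1} = 3 (mod 13).
  i = 5 (α = 5): (5−7)(5−6)(5−12)(5−4) = (−2)·(−1)·(−7)·1 = −14 ≡ 12, so v_5 = 12^{−1} = 12 (mod 13).
  v = [3, 12, 9, 3, 12].
Step 2: syndromes of r = [1, 11, 3, 5, 3] (all sums mod 13).
  S_0 = Σ v_i r_i = 3·1 + 12·11 + 9·3 + 3·5 + 12·3 = 213 ≡ 5.
  S_1 = Σ v_i α_i r_i = 3·7·1 + 12·6·11 + 9·12·3 + 3·4·5 + 12·5·3 = 1377 ≡ 12.
  α_i^2 mod 13 = [10, 10, 1, 3, 12].
  S_2 = Σ v_i α_i^2 r_i = 3·10·1 + 12·10·11 + 9·1·3 + 3·3·5 + 12·12·3 = 1854 ≡ 8.
  S = (5, 12, 8) ≠ 0, so r is not a codeword (an error is present).
Step 3: locate the error. For a single error e at position i, S_ℓ = v_i·e·α_i^ℓ, so α_err = S_1/S_0.
  S_0^{−1} = 5^{−1} = 8 (mod 13), so α_err = 12·8 = 96 ≡ 5 = α_5. Error position i = 5.
  Consistency check: S_2/S_1 = 8·12 = 96 ≡ 5 = α_err ✓ (single-error assumption holds).
Step 4: error magnitude e = S_0/v_5 = S_0·∏_{j≠5}(α_5 − α_j) = 5·12 = 60 ≡ 8 (mod 13).
Step 5: correct position 5: c_5 = r_5 − e = 3 − 8 ≡ 8 (mod 13). Hence c = [1, 11, 3, 5, 8].
  Check: interpolating c through the α_i gives m(x) = 6 + 3·x (degree < 2) with m(α_i) = c_i for every i, so c is indeed a codeword.


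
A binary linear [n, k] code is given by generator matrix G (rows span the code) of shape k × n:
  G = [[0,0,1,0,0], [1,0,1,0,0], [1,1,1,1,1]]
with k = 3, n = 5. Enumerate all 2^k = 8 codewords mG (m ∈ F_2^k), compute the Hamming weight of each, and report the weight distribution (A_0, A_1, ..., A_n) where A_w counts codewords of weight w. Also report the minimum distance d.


Weight distribution: A_0 = 1, A_1 = 2, A_2 = 1, A_3 = 1, A_4 = 2, A_5 = 1. Minimum distance d = 1.

Enumerate all 2^3 = 8 messages m ∈ F_2^3.
For each, compute codeword c = mG in F_2^5, then tally its weight.
  m = 000 → c = 00000, weight = 0.
  m = 100 → c = 00100, weight = 1.
  m = 010 → c = 10100, weight = 2.
  m = 110 → c = 10000, weight = 1.
  m = 001 → c = 11111, weight = 5.
  m = 101 → c = 11011, weight = 4.
  m = 011 → c = 01011, weight = 3.
  m = 111 → c = 01111, weight = 4.
Tally weights:
  weight 0: 1 codewords.
  weight 1: 2 codewords.
  weight 2: 1 codewords.
  weight 3: 1 codewords.
  weight 4: 2 codewords.
  weight 5: 1 codewords.
Minimum distance d = smallest w > 0 with A_w > 0 = 1.
Sanity: Σ A_w = 8 = 2^3 = 8 ✓.


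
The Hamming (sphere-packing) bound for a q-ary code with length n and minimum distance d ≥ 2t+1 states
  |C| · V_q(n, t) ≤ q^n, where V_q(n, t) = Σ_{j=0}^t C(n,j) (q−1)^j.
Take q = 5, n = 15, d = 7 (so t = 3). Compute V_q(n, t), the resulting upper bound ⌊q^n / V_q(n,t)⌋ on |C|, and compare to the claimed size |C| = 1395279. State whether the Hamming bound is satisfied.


V_q(n, t) = 30861, q^n = 30517578125, Hamming bound = 988871, |C| = 1395279 > bound (violated).

Step 1: Compute V_q(n, t) = Σ_{j=0}^3 C(n, j) (q−1)^j.
  j = 0: C(15,0)·(4)^0 = 1·1 = 1.
  j = 1: C(15,1)·(4)^1 = 15·4 = 60.
  j = 2: C(15,2)·(4)^2 = 105·16 = 1680.
  j = 3: C(15,3)·(4)^3 = 455·64 = 29120.
  V_q(n, t) = 1 + 60 + 1680 + 29120 = 30861.
Step 2: q^n = 5^15 = 30517578125.
Step 3: Hamming bound ⌊q^n / V_q(n,t)⌋ = ⌊30517578125/30861⌋ = 988871.
Step 4: Compare |C| = 1395279 to 988871: violated.
The claimed |C| lies above the Hamming bound, so no 5-ary code of length 15 with d ≥ 7 can have 1395279 codewords.


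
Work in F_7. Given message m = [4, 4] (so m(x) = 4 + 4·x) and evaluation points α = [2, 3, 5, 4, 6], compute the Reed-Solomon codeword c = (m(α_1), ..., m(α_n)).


c = [5, 2, 3, 6, 0]

Message polynomial: m(x) = 4 + 4·x (mod 7).
For each evaluation point α_i, compute m(α_i) mod 7:
  α_1 = 2: Horner steps 4 → 5, so m(2) = 5.
  α_2 = 3: Horner steps 4 → 2, so m(3) = 2.
  α_3 = 5: Horner steps 4 → 3, so m(5) = 3.
  α_4 = 4: Horner steps 4 → 6, so m(4) = 6.
  α_5 = 6: Horner steps 4 → 0, so m(6) = 0.
Codeword c = [5, 2, 3, 6, 0] ∈ F_7^5.


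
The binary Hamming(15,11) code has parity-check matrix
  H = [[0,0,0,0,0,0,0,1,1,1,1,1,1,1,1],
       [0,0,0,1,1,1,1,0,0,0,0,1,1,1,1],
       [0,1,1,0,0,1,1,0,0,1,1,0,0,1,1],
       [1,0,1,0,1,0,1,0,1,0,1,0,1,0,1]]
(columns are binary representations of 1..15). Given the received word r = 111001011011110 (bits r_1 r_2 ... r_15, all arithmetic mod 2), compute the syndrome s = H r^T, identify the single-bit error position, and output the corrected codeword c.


s = (0, 0, 1, 1)^T, error position = 3, corrected codeword c = 110001011011110

Compute s = H r^T mod 2 one row at a time:
  s_1 = 1 + 1 + 0 + 1 + 1 + 1 + 1 + 0 = 6 ≡ 0 (mod 2).
  s_2 = 0 + 0 + 1 + 0 + 1 + 1 + 1 + 0 = 4 ≡ 0 (mod 2).
  s_3 = 1 + 1 + 1 + 0 + 0 + 1 + 1 + 0 = 5 ≡ 1 (mod 2).
  s_4 = 1 + 1 + 0 + 0 + 1 + 1 + 1 + 0 = 5 ≡ 1 (mod 2).
s = (0, 0, 1, 1)^T — this equals column 3 of H (binary 0011), so error is at position 3.
Correct: flip bit 3 of r = 111001011011110 to get c = 110001011011110.


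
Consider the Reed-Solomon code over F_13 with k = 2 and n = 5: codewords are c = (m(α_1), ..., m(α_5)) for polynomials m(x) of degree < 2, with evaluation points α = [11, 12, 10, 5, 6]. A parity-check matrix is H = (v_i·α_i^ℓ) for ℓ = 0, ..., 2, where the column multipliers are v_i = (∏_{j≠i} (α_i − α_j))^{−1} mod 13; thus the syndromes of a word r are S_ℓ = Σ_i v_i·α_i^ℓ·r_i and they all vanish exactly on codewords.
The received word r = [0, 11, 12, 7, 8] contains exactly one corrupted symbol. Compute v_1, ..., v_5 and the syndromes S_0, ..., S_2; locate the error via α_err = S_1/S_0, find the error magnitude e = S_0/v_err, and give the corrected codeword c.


S = (6, 7, 6), error at position 2, error magnitude e = 10, c = [0, 1, 12, 7, 8].

Step 1: column multipliers v_i = (∏_{j≠i}(α_i − α_j))^{−1} mod 13.
  i = 1 (α = 11): (11−12)(11−10)(11−5)(11−6) = (−1)·1·6·5 = −30 ≡ 9, so v_1 = 9^{−1} = 3 (mod 13).
  i = 2 (α = 12): (12−11)(12−10)(12−5)(12−6) = 1·2·7·6 = 84 ≡ 6, so v_2 = 6^{−1} = 11 (mod 13).
  i = 3 (α = 10): (10−11)(10−12)(10−5)(10−6) = (−1)·(−2)·5·4 = 40 ≡ 1, so v_3 = 1^{−1} = 1 (mod 13).
  i = 4 (α = 5): (5−11)(5−12)(5−10)(5−6) = (−6)·(−7)·(−5)·(−1) = 210 ≡ 2, so v_4 = 2^{−1} = 7 (mod 13).
  i = 5 (α = 6): (6−11)(6−12)(6−10)(6−5) = (−5)·(−6)·(−4)·1 = −120 ≡ 10, so v_5 = 10^{−1} = 4 (mod 13).
  v = [3, 11, 1, 7, 4].
Step 2: syndromes of r = [0, 11, 12, 7, 8] (all sums mod 13).
  S_0 = Σ v_i r_i = 3·0 + 11·11 + 1·12 + 7·7 + 4·8 = 214 ≡ 6.
  S_1 = Σ v_i α_i r_i = 3·11·0 + 11·12·11 + 1·10·12 + 7·5·7 + 4·6·8 = 2009 ≡ 7.
  α_i^2 mod 13 = [4, 1, 9, 12, 10].
  S_2 = Σ v_i α_i^2 r_i = 3·4·0 + 11·1·11 + 1·9·12 + 7·12·7 + 4·10·8 = 1137 ≡ 6.
  S = (6, 7, 6) ≠ 0, so r is not a codeword (an error is present).
Step 3: locate the error. For a single error e at position i, S_ℓ = v_i·e·α_i^ℓ, so α_err = S_1/S_0.
  S_0^{−1} = 6^{−1} = 11 (mod 13), so α_err = 7·11 = 77 ≡ 12 = α_2. Error position i = 2.
  Consistency check: S_2/S_1 = 6·2 = 12 ≡ 12 = α_err ✓ (single-error assumption holds).
Step 4: error magnitude e = S_0/v_2 = S_0·∏_{j≠2}(α_2 − α_j) = 6·6 = 36 ≡ 10 (mod 13).
Step 5: correct position 2: c_2 = r_2 − e = 11 − 10 ≡ 1 (mod 13). Hence c = [0, 1, 12, 7, 8].
  Check: interpolating c through the α_i gives m(x) = 2 + 1·x (degree < 2) with m(α_i) = c_i for every i, so c is indeed a codeword.


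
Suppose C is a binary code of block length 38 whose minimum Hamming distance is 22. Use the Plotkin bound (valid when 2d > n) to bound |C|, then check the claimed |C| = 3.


Plotkin bound M ≤ 6; given |C| = 3 ≤ bound (satisfied).

Check applicability: 2d = 44, n = 38.
2d − n = 6 > 0, so Plotkin applies.
Compute d/(2d−n) = 22/6 ≈ 3.6667.
⌊d/(2d−n)⌋ = 3.
Plotkin bound: M ≤ 2·3 = 6.
Given |C| = 3, check: satisfied.
This |C| is below the Plotkin bound.


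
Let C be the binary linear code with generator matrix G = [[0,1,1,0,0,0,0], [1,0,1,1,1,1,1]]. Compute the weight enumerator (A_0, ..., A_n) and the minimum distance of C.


Weight distribution: A_0 = 1, A_2 = 1, A_6 = 2. Minimum distance d = 2.

Enumerate all 2^2 = 4 messages m ∈ F_2^2.
For each, compute codeword c = mG in F_2^7, then tally its weight.
  m = 00 → c = 0000000, weight = 0.
  m = 10 → c = 0110000, weight = 2.
  m = 01 → c = 1011111, weight = 6.
  m = 11 → c = 1101111, weight = 6.
Tally weights:
  weight 0: 1 codewords.
  weight 2: 1 codewords.
  weight 6: 2 codewords.
Minimum distance d = smallest w > 0 with A_w > 0 = 2.
Sanity: Σ A_w = 4 = 2^2 = 4 ✓.


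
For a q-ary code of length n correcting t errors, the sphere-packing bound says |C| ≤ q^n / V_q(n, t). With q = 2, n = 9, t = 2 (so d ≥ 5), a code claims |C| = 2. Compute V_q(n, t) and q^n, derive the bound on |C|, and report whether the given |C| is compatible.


V_q(n, t) = 46, q^n = 512, Hamming bound = 11, |C| = 2 ≤ bound (satisfied).

Step 1: Compute V_q(n, t) = Σ_{j=0}^2 C(n, j) (q−1)^j.
  j = 0: C(9,0)·(1)^0 = 1·1 = 1.
  j = 1: C(9,1)·(1)^1 = 9·1 = 9.
  j = 2: C(9,2)·(1)^2 = 36·1 = 36.
  V_q(n, t) = 1 + 9 + 36 = 46.
Step 2: q^n = 2^9 = 512.
Step 3: Hamming bound ⌊q^n / V_q(n,t)⌋ = ⌊512/46⌋ = 11.
Step 4: Compare |C| = 2 to 11: satisfied.
The claimed |C| lies below the Hamming bound.


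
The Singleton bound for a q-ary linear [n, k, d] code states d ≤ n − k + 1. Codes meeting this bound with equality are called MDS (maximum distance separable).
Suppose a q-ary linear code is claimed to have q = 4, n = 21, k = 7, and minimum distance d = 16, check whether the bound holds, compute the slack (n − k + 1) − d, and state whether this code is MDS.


Singleton RHS = n − k + 1 = 15, slack = -1, bound violated (no such code; not MDS).

Singleton bound: d ≤ n − k + 1.
Here n = 21, k = 7, so n − k + 1 = 15.
Given d = 16, check d ≤ 15: NO.
Slack = (n − k + 1) − d = -1.
The slack is negative: d = 16 exceeds n − k + 1 = 15 by 1, so the Singleton bound is violated and no linear [21, 7, 16]_4 code can exist. In particular it is not MDS (MDS requires d = n − k + 1 exactly).
Description: the claimed parameters are [21, 7, 16]_4; such a code would be impossible (violates the Singleton bound).


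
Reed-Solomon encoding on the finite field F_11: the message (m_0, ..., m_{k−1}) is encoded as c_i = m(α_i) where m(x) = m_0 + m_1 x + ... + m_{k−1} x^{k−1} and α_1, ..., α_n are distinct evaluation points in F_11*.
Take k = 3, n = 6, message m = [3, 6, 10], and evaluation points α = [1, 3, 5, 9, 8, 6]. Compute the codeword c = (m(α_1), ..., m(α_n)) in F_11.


c = [8, 1, 8, 9, 9, 3]

Message polynomial: m(x) = 3 + 6·x + 10·x^2 (mod 11).
For each evaluation point α_i, compute m(α_i) mod 11:
  α_1 = 1: Horner steps 10 → 5 → 8, so m(1) = 8.
  α_2 = 3: Horner steps 10 → 3 → 1, so m(3) = 1.
  α_3 = 5: Horner steps 10 → 1 → 8, so m(5) = 8.
  α_4 = 9: Horner steps 10 → 8 → 9, so m(9) = 9.
  α_5 = 8: Horner steps 10 → 9 → 9, so m(8) = 9.
  α_6 = 6: Horner steps 10 → 0 → 3, so m(6) = 3.
Codeword c = [8, 1, 8, 9, 9, 3] ∈ F_11^6.


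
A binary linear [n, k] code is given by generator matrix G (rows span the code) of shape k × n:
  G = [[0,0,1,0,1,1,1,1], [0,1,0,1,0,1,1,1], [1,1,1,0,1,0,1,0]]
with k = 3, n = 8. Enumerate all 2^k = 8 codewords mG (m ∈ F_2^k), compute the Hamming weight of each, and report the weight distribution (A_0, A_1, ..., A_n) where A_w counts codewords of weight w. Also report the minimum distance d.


Weight distribution: A_0 = 1, A_3 = 1, A_4 = 2, A_5 = 3, A_6 = 1. Minimum distance d = 3.

Enumerate all 2^3 = 8 messages m ∈ F_2^3.
For each, compute codeword c = mG in F_2^8, then tally its weight.
  m = 000 → c = 00000000, weight = 0.
  m = 100 → c = 00101111, weight = 5.
  m = 010 → c = 01010111, weight = 5.
  m = 110 → c = 01111000, weight = 4.
  m = 001 → c = 11101010, weight = 5.
  m = 101 → c = 11000101, weight = 4.
  m = 011 → c = 10111101, weight = 6.
  m = 111 → c = 10010010, weight = 3.
Tally weights:
  weight 0: 1 codewords.
  weight 3: 1 codewords.
  weight 4: 2 codewords.
  weight 5: 3 codewords.
  weight 6: 1 codewords.
Minimum distance d = smallest w > 0 with A_w > 0 = 3.
Sanity: Σ A_w = 8 = 2^3 = 8 ✓.


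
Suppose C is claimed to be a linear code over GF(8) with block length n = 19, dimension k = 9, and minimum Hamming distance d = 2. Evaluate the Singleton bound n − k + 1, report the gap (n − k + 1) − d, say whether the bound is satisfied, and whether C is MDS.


Singleton RHS = n − k + 1 = 11, slack = 9, bound satisfied, not MDS.

Singleton bound: d ≤ n − k + 1.
Here n = 19, k = 9, so n − k + 1 = 11.
Given d = 2, check d ≤ 11: YES.
Slack = (n − k + 1) − d = 9.
The code is NOT MDS (slack = 9 > 0).
Description: the claimed parameters are [19, 9, 2]_8; such a code would be non-MDS.


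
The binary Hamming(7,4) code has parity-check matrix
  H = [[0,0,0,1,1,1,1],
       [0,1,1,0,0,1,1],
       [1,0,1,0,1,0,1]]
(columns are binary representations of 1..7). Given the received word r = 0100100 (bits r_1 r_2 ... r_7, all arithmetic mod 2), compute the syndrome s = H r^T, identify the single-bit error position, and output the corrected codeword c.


s = (1, 1, 1)^T, error position = 7, corrected codeword c = 0100101

Compute s = H r^T mod 2 one row at a time:
  s_1 = 0 + 1 + 0 + 0 = 1 ≡ 1 (mod 2).
  s_2 = 1 + 0 + 0 + 0 = 1 ≡ 1 (mod 2).
  s_3 = 0 + 0 + 1 + 0 = 1 ≡ 1 (mod 2).
s = (1, 1, 1)^T — this equals column 7 of H (binary 111), so error is at position 7.
Correct: flip bit 7 of r = 0100100 to get c = 0100101.


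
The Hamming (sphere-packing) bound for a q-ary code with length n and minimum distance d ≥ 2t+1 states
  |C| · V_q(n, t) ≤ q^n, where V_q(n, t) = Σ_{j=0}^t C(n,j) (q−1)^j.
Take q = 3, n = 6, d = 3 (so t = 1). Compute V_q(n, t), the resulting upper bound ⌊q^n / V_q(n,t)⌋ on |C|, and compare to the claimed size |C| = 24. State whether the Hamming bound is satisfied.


V_q(n, t) = 13, q^n = 729, Hamming bound = 56, |C| = 24 ≤ bound (satisfied).

Step 1: Compute V_q(n, t) = Σ_{j=0}^1 C(n, j) (q−1)^j.
  j = 0: C(6,0)·(2)^0 = 1·1 = 1.
  j = 1: C(6,1)·(2)^1 = 6·2 = 12.
  V_q(n, t) = 1 + 12 = 13.
Step 2: q^n = 3^6 = 729.
Step 3: Hamming bound ⌊q^n / V_q(n,t)⌋ = ⌊729/13⌋ = 56.
Step 4: Compare |C| = 24 to 56: satisfied.
The claimed |C| lies below the Hamming bound.


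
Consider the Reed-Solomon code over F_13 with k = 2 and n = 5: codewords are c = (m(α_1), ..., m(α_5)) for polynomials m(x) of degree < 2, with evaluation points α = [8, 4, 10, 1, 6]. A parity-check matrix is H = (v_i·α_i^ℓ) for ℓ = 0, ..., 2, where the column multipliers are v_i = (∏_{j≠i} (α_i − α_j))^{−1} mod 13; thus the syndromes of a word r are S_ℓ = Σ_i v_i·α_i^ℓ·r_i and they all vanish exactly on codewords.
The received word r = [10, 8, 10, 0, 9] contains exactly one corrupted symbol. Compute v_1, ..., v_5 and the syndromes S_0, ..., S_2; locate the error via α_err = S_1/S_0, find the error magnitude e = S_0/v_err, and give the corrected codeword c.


S = (4, 1, 10), error at position 3, error magnitude e = 12, c = [10, 8, 11, 0, 9].

Step 1: column multipliers v_i = (∏_{j≠i}(α_i − α_j))^{−1} mod 13.
  i = 1 (α = 8): (8−4)(8−10)(8−1)(8−6) = 4·(−2)·7·2 = −112 ≡ 5, so v_1 = 5^{−1} = 8 (mod 13).
  i = 2 (α = 4): (4−8)(4−10)(4−1)(4−6) = (−4)·(−6)·3·(−2) = −144 ≡ 12, so v_2 = 12^{−1} = 12 (mod 13).
  i = 3 (α = 10): (10−8)(10−4)(10−1)(10−6) = 2·6·9·4 = 432 ≡ 3, so v_3 = 3^{−1} = 9 (mod 13).
  i = 4 (α = 1): (1−8)(1−4)(1−10)(1−6) = (−7)·(−3)·(−9)·(−5) = 945 ≡ 9, so v_4 = 9^{−1} = 3 (mod 13).
  i = 5 (α = 6): (6−8)(6−4)(6−10)(6−1) = (−2)·2·(−4)·5 = 80 ≡ 2, so v_5 = 2^{−1} = 7 (mod 13).
  v = [8, 12, 9, 3, 7].
Step 2: syndromes of r = [10, 8, 10, 0, 9] (all sums mod 13).
  S_0 = Σ v_i r_i = 8·10 + 12·8 + 9·10 + 3·0 + 7·9 = 329 ≡ 4.
  S_1 = Σ v_i α_i r_i = 8·8·10 + 12·4·8 + 9·10·10 + 3·1·0 + 7·6·9 = 2302 ≡ 1.
  α_i^2 mod 13 = [12, 3, 9, 1, 10].
  S_2 = Σ v_i α_i^2 r_i = 8·12·10 + 12·3·8 + 9·9·10 + 3·1·0 + 7·10·9 = 2688 ≡ 10.
  S = (4, 1, 10) ≠ 0, so r is not a codeword (an error is present).
Step 3: locate the error. For a single error e at position i, S_ℓ = v_i·e·α_i^ℓ, so α_err = S_1/S_0.
  S_0^{−1} = 4^{−1} = 10 (mod 13), so α_err = 1·10 = 10 ≡ 10 = α_3. Error position i = 3.
  Consistency check: S_2/S_1 = 10·1 = 10 ≡ 10 = α_err ✓ (single-error assumption holds).
Step 4: error magnitude e = S_0/v_3 = S_0·∏_{j≠3}(α_3 − α_j) = 4·3 = 12 ≡ 12 (mod 13).
Step 5: correct position 3: c_3 = r_3 − e = 10 − 12 ≡ 11 (mod 13). Hence c = [10, 8, 11, 0, 9].
  Check: interpolating c through the α_i gives m(x) = 6 + 7·x (degree < 2) with m(α_i) = c_i for every i, so c is indeed a codeword.


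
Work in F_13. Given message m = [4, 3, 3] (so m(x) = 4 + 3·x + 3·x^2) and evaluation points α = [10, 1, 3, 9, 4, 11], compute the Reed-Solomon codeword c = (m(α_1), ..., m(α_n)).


c = [9, 10, 1, 1, 12, 10]

Message polynomial: m(x) = 4 + 3·x + 3·x^2 (mod 13).
For each evaluation point α_i, compute m(α_i) mod 13:
  α_1 = 10: Horner steps 3 → 7 → 9, so m(10) = 9.
  α_2 = 1: Horner steps 3 → 6 → 10, so m(1) = 10.
  α_3 = 3: Horner steps 3 → 12 → 1, so m(3) = 1.
  α_4 = 9: Horner steps 3 → 4 → 1, so m(9) = 1.
  α_5 = 4: Horner steps 3 → 2 → 12, so m(4) = 12.
  α_6 = 11: Horner steps 3 → 10 → 10, so m(11) = 10.
Codeword c = [9, 10, 1, 1, 12, 10] ∈ F_13^6.


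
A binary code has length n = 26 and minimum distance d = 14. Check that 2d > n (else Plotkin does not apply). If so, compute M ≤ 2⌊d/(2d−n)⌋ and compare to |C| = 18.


Plotkin bound M ≤ 14; given |C| = 18 > bound (violated).

Check applicability: 2d = 28, n = 26.
2d − n = 2 > 0, so Plotkin applies.
Compute d/(2d−n) = 14/2 ≈ 7.0000.
⌊d/(2d−n)⌋ = 7.
Plotkin bound: M ≤ 2·7 = 14.
Given |C| = 18, check: VIOLATED.
This |C| is above the Plotkin bound, so no binary code with n = 26, d = 14 and 18 codewords exists.


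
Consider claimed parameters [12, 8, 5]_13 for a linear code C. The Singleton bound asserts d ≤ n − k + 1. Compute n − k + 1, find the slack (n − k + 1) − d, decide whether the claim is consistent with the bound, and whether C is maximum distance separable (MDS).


Singleton RHS = n − k + 1 = 5, slack = 0, bound satisfied, MDS.

Singleton bound: d ≤ n − k + 1.
Here n = 12, k = 8, so n − k + 1 = 5.
Given d = 5, check d ≤ 5: YES.
Slack = (n − k + 1) − d = 0.
The code is MDS (slack = 0).
Description: the claimed parameters are [12, 8, 5]_13; such a code would be MDS (meets Singleton bound).


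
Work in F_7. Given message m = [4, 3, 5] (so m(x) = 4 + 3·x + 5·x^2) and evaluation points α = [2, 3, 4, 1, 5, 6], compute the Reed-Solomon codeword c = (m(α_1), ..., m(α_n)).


c = [2, 2, 5, 5, 4, 6]

Message polynomial: m(x) = 4 + 3·x + 5·x^2 (mod 7).
For each evaluation point α_i, compute m(α_i) mod 7:
  α_1 = 2: Horner steps 5 → 6 → 2, so m(2) = 2.
  α_2 = 3: Horner steps 5 → 4 → 2, so m(3) = 2.
  α_3 = 4: Horner steps 5 → 2 → 5, so m(4) = 5.
  α_4 = 1: Horner steps 5 → 1 → 5, so m(1) = 5.
  α_5 = 5: Horner steps 5 → 0 → 4, so m(5) = 4.
  α_6 = 6: Horner steps 5 → 5 → 6, so m(6) = 6.
Codeword c = [2, 2, 5, 5, 4, 6] ∈ F_7^6.


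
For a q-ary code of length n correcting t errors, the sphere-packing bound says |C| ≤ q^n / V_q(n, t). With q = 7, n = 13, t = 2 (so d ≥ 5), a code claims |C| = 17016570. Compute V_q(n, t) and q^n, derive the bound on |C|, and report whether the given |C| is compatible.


V_q(n, t) = 2887, q^n = 96889010407, Hamming bound = 33560446, |C| = 17016570 ≤ bound (satisfied).

Step 1: Compute V_q(n, t) = Σ_{j=0}^2 C(n, j) (q−1)^j.
  j = 0: C(13,0)·(6)^0 = 1·1 = 1.
  j = 1: C(13,1)·(6)^1 = 13·6 = 78.
  j = 2: C(13,2)·(6)^2 = 78·36 = 2808.
  V_q(n, t) = 1 + 78 + 2808 = 2887.
Step 2: q^n = 7^13 = 96889010407.
Step 3: Hamming bound ⌊q^n / V_q(n,t)⌋ = ⌊96889010407/2887⌋ = 33560446.
Step 4: Compare |C| = 17016570 to 33560446: satisfied.
The claimed |C| lies below the Hamming bound.


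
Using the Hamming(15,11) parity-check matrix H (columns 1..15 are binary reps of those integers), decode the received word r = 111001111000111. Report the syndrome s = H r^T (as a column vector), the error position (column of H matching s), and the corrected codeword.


s = (1, 1, 0, 0)^T, error position = 12, corrected codeword c = 111001111001111

Compute s = H r^T mod 2 one row at a time:
  s_1 = 1 + 1 + 0 + 0 + 0 + 1 + 1 + 1 = 5 ≡ 1 (mod 2).
  s_2 = 0 + 0 + 1 + 1 + 0 + 1 + 1 + 1 = 5 ≡ 1 (mod 2).
  s_3 = 1 + 1 + 1 + 1 + 0 + 0 + 1 + 1 = 6 ≡ 0 (mod 2).
  s_4 = 1 + 1 + 0 + 1 + 1 + 0 + 1 + 1 = 6 ≡ 0 (mod 2).
s = (1, 1, 0, 0)^T — this equals column 12 of H (binary 1100), so error is at position 12.
Correct: flip bit 12 of r = 111001111000111 to get c = 111001111001111.


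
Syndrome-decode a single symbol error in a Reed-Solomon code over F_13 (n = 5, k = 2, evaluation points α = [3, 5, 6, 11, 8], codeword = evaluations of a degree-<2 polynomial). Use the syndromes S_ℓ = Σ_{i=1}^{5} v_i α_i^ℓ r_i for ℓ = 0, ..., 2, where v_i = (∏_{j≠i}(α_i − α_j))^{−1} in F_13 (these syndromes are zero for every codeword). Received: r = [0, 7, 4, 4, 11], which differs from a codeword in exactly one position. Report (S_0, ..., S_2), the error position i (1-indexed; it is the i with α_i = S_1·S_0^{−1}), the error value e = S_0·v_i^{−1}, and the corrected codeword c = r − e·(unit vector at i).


S = (3, 7, 12), error at position 4, error magnitude e = 2, c = [0, 7, 4, 2, 11].

Step 1: column multipliers v_i = (∏_{j≠i}(α_i − α_j))^{−1} mod 13.
  i = 1 (α = 3): (3−5)(3−6)(3−11)(3−8) = (−2)·(−3)·(−8)·(−5) = 240 ≡ 6, so v_1 = 6^{−1} = 11 (mod 13).
  i = 2 (α = 5): (5−3)(5−6)(5−11)(5−8) = 2·(−1)·(−6)·(−3) = −36 ≡ 3, so v_2 = 3^{−1} = 9 (mod 13).
  i = 3 (α = 6): (6−3)(6−5)(6−11)(6−8) = 3·1·(−5)·(−2) = 30 ≡ 4, so v_3 = 4^{−1} = 10 (mod 13).
  i = 4 (α = 11): (11−3)(11−5)(11−6)(11−8) = 8·6·5·3 = 720 ≡ 5, so v_4 = 5^{−1} = 8 (mod 13).
  i = 5 (α = 8): (8−3)(8−5)(8−6)(8−11) = 5·3·2·(−3) = −90 ≡ 1, so v_5 = 1^{−1} = 1 (mod 13).
  v = [11, 9, 10, 8, 1].
Step 2: syndromes of r = [0, 7, 4, 4, 11] (all sums mod 13).
  S_0 = Σ v_i r_i = 11·0 + 9·7 + 10·4 + 8·4 + 1·11 = 146 ≡ 3.
  S_1 = Σ v_i α_i r_i = 11·3·0 + 9·5·7 + 10·6·4 + 8·11·4 + 1·8·11 = 995 ≡ 7.
  α_i^2 mod 13 = [9, 12, 10, 4, 12].
  S_2 = Σ v_i α_i^2 r_i = 11·9·0 + 9·12·7 + 10·10·4 + 8·4·4 + 1·12·11 = 1416 ≡ 12.
  S = (3, 7, 12) ≠ 0, so r is not a codeword (an error is present).
Step 3: locate the error. For a single error e at position i, S_ℓ = v_i·e·α_i^ℓ, so α_err = S_1/S_0.
  S_0^{−1} = 3^{−1} = 9 (mod 13), so α_err = 7·9 = 63 ≡ 11 = α_4. Error position i = 4.
  Consistency check: S_2/S_1 = 12·2 = 24 ≡ 11 = α_err ✓ (single-error assumption holds).
Step 4: error magnitude e = S_0/v_4 = S_0·∏_{j≠4}(α_4 − α_j) = 3·5 = 15 ≡ 2 (mod 13).
Step 5: correct position 4: c_4 = r_4 − e = 4 − 2 ≡ 2 (mod 13). Hence c = [0, 7, 4, 2, 11].
  Check: interpolating c through the α_i gives m(x) = 9 + 10·x (degree < 2) with m(α_i) = c_i for every i, so c is indeed a codeword.
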